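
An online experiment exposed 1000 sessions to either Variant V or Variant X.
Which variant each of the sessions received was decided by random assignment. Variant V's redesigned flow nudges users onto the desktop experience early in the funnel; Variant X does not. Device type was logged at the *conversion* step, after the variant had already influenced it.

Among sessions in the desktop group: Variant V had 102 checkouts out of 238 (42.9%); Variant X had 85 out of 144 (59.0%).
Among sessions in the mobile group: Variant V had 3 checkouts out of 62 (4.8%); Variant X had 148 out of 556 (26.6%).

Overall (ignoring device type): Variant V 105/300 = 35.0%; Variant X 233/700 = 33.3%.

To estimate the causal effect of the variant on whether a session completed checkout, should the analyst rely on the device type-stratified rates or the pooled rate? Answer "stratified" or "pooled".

The distribution of device type is itself part of what the variant does — it is an intermediate outcome. Holding it fixed would remove that part of the effect; the total effect is the pooled difference.
Pooled: Variant V 35.0% vs Variant X 33.3%; Variant V is higher overall.

pooled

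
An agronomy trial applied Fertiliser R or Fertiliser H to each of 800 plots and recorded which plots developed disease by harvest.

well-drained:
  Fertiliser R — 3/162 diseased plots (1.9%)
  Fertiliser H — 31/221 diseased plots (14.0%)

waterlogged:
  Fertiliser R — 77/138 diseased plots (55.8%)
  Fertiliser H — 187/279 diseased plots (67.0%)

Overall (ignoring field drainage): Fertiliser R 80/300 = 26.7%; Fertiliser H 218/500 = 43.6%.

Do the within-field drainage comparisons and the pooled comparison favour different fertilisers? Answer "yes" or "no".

Within each field drainage level (well-drained 1.9% vs 14.0%; waterlogged 55.8% vs 67.0%), Fertiliser R has the lower rate every time. Pooled: 26.7% vs 43.6% — Fertiliser R has the lower rate overall. They agree.

no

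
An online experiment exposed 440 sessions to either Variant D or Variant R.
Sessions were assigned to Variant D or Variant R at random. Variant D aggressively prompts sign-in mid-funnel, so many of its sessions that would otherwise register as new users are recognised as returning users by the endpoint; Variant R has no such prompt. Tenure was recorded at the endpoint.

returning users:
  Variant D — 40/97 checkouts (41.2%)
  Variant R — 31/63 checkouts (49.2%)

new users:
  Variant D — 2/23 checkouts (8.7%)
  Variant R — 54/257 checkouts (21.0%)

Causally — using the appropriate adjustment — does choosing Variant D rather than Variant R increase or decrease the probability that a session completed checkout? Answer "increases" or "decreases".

increases

Because the variant influences user tenure, user tenure is a post-treatment mediator, not a confounder. Stratifying on it would bias the estimate; the causal effect is the crude pooled difference.
Pooled: Variant D 35.0% vs Variant R 26.6%; Variant D is higher overall.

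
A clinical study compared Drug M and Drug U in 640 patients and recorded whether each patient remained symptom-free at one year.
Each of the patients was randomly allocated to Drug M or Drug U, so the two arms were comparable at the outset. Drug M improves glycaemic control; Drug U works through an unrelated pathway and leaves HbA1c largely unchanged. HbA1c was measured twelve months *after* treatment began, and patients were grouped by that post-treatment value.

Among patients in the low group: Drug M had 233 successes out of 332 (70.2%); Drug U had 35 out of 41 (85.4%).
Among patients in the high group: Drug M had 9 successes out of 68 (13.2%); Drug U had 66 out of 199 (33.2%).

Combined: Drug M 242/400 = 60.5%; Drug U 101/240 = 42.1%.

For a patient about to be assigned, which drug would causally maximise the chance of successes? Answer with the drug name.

Drug M

The distribution of HbA1c is itself part of what the drug does — it is an intermediate outcome. Holding it fixed would remove that part of the effect; the total effect is the pooled difference.
Pooled: Drug M 60.5% vs Drug U 42.1%; Drug M is higher overall.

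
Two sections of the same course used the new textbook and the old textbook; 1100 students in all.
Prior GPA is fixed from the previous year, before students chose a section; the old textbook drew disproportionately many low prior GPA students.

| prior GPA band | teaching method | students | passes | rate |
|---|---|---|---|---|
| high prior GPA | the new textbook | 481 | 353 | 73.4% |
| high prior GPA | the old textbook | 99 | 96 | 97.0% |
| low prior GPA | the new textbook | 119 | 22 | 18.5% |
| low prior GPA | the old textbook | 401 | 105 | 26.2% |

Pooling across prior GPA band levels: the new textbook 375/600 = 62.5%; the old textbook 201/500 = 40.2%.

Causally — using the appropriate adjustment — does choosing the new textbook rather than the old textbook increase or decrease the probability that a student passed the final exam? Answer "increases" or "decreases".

decreases

the old textbook is higher inside every prior GPA band stratum but the new textbook is higher in aggregate. Whether to stratify depends on how prior GPA band relates to the teaching method.
Since prior GPA band is a pre-existing factor (not a product of the teaching method) and it affects the outcome on its own, it is a confounder. The stratified rates, not the pooled rate, identify the causal effect.
Within each level — high prior GPA: 73.4% vs 97.0%; low prior GPA: 18.5% vs 26.2% — the old textbook is higher every time.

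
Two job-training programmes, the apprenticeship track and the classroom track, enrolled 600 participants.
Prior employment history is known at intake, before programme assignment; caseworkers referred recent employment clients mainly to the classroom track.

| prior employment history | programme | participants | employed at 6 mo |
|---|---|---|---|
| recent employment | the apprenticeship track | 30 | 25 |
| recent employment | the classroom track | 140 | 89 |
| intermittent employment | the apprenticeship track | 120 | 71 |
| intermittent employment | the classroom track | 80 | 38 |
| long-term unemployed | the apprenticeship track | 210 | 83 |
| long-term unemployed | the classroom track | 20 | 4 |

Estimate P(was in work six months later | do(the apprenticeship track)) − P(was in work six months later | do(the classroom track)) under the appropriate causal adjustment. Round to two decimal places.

+0.17

Prior employment history satisfies the back-door criterion: it is not a descendant of the programme, and it blocks the spurious path from programme to outcome. Adjusting for it (i.e., using the within-prior employment history rates) gives the causal effect.
Adjusting over the population distribution of prior employment history: 0.283·(0.833−0.636) + 0.333·(0.592−0.475) + 0.383·(0.395−0.200) = +0.170.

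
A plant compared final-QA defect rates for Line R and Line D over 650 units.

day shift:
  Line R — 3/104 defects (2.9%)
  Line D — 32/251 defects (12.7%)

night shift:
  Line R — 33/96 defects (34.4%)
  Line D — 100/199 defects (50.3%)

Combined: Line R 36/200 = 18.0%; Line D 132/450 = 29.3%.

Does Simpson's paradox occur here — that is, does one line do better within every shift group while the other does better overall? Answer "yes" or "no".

no

Within each shift level (day shift 2.9% vs 12.7%; night shift 34.4% vs 50.3%), Line R has the lower rate every time. Pooled: 18.0% vs 29.3% — Line R has the lower rate overall. They agree.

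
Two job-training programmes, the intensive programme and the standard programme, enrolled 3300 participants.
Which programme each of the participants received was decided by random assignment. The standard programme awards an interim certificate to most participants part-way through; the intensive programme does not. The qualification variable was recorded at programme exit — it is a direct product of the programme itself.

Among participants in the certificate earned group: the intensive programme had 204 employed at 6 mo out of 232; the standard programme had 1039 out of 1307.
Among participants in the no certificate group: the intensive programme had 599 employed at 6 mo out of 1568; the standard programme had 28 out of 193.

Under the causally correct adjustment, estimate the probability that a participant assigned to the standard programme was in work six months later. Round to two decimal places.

0.71

Within every qualification attained during the programme level the intensive programme has the higher rate, yet pooled the standard programme does — Simpson's reversal.
Qualification attained during the programme is recorded after the programme and is itself shifted by it — it sits on the causal path from programme to outcome. Conditioning on a mediator would strip out part of the effect we want; the pooled comparison gives the total causal effect.
So P(outcome | do(the standard programme)) is just the pooled rate for the standard programme: 1067/1500 = 0.711.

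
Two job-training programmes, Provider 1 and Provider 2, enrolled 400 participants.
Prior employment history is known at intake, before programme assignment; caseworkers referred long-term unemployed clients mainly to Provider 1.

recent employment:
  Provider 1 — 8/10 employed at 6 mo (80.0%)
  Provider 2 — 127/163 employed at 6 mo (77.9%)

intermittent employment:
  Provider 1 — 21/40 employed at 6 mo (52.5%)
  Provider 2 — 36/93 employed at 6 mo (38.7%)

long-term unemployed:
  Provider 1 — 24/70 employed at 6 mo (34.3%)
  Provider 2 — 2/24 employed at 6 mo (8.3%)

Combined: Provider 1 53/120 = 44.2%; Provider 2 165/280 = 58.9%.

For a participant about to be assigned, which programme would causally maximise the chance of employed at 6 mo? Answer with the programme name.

Provider 1

Within every prior employment history level Provider 1 has the higher rate, yet pooled Provider 2 does — Simpson's reversal.
Nothing the programme does changes prior employment history; the imbalance is an allocation artefact. With prior employment history also predicting the outcome, the pooled figure is confounded, and the within-stratum comparison is the causal one.
Within each level — recent employment: 80.0% vs 77.9%; intermittent employment: 52.5% vs 38.7%; long-term unemployed: 34.3% vs 8.3% — Provider 1 is higher every time.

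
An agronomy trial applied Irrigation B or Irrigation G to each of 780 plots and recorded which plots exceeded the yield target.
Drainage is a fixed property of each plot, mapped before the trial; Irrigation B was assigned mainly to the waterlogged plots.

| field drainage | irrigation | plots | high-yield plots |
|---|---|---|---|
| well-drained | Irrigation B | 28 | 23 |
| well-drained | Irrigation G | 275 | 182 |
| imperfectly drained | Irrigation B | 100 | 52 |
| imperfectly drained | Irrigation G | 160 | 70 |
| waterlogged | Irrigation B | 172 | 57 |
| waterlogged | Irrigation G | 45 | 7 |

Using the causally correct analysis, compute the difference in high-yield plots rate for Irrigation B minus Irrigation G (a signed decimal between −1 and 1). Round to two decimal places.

Here field drainage is a common cause — it drives both which irrigation a case falls under and the outcome. The crude comparison mixes populations; the stratum-specific rates are the causally relevant ones.
Adjusting over the population distribution of field drainage: 0.388·(0.821−0.662) + 0.333·(0.520−0.438) + 0.278·(0.331−0.156) = +0.138.

+0.14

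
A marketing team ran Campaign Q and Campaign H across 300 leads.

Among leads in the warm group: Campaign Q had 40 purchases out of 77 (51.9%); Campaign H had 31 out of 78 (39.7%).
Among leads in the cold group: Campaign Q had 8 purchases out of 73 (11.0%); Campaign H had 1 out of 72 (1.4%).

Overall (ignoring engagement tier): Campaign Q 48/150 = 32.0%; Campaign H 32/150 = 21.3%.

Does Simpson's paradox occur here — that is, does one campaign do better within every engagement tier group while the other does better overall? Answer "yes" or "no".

no

Within each engagement tier level (warm 51.9% vs 39.7%; cold 11.0% vs 1.4%), Campaign Q has the higher rate every time. Pooled: 32.0% vs 21.3% — Campaign Q has the higher rate overall. They agree.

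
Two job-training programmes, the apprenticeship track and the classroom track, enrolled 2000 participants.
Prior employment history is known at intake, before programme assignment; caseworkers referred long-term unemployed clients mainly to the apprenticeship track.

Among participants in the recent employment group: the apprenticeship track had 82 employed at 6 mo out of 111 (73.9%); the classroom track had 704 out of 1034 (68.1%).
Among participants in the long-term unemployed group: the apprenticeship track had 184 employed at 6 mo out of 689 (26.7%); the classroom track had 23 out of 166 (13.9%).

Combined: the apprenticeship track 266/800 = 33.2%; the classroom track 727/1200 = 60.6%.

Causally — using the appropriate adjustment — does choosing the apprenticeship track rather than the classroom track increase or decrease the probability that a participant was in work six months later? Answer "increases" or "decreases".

Prior employment history is set before the programme has any effect — it is not caused by the programme — and it independently drives the outcome. That makes it a confounder, so the causal comparison is within prior employment history levels.
Within each level — recent employment: 73.9% vs 68.1%; long-term unemployed: 26.7% vs 13.9% — the apprenticeship track is higher every time.

increases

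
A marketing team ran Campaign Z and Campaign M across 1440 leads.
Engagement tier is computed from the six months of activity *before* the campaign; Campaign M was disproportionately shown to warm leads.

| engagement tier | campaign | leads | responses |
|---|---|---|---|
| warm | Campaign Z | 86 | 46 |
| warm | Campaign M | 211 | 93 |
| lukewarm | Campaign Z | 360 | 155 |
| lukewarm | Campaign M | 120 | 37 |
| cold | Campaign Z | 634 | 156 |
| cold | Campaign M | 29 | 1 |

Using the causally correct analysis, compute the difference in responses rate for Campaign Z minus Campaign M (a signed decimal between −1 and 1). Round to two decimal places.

The imbalance in engagement tier arose from how leads were allocated, not from anything the campaign did; and engagement tier independently affects the outcome. The pooled gap is confounded — condition on engagement tier.
Adjusting over the population distribution of engagement tier: 0.206·(0.535−0.441) + 0.333·(0.431−0.308) + 0.460·(0.246−0.034) = +0.158.

+0.16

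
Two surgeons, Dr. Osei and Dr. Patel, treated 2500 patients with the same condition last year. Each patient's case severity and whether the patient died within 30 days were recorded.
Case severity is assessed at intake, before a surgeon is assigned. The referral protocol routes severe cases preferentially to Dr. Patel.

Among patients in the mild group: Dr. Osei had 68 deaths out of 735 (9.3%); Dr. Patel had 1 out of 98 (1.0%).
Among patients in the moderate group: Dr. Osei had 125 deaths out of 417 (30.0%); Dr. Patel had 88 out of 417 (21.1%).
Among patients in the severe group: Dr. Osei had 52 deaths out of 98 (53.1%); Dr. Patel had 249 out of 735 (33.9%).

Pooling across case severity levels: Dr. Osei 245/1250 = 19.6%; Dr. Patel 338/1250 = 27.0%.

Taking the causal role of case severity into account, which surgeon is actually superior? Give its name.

Nothing the surgeon does changes case severity; the imbalance is an allocation artefact. With case severity also predicting the outcome, the pooled figure is confounded, and the within-stratum comparison is the causal one.
Within each level — mild: 9.3% vs 1.0%; moderate: 30.0% vs 21.1%; severe: 53.1% vs 33.9% — Dr. Patel is lower every time.

Dr. Patel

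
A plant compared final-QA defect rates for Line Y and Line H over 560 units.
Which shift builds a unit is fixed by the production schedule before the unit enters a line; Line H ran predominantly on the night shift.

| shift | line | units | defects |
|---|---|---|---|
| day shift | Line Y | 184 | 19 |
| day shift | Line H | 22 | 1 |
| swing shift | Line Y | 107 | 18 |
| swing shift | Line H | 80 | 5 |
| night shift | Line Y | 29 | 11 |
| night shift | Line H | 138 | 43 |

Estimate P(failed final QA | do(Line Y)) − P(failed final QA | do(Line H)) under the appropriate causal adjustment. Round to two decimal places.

+0.08

Here shift is a common cause — it drives both which line a case falls under and the outcome. The crude comparison mixes populations; the stratum-specific rates are the causally relevant ones.
Adjusting over the population distribution of shift: 0.368·(0.103−0.045) + 0.334·(0.168−0.062) + 0.298·(0.379−0.312) = +0.077.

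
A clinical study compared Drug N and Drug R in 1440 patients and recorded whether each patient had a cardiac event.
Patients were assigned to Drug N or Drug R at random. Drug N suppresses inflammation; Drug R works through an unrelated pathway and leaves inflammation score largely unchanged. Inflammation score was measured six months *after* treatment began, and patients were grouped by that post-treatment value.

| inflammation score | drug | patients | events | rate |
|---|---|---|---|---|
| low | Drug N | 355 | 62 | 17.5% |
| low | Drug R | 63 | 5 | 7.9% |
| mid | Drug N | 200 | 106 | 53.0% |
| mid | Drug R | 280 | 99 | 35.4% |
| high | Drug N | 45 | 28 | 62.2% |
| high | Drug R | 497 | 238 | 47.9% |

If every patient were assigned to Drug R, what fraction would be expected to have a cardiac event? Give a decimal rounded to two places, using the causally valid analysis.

0.41

Within every inflammation score level Drug R has the lower rate, yet pooled Drug N does — Simpson's reversal.
Inflammation score is downstream of the drug. One should not condition on a consequence of treatment, so the overall rates are the right comparison.
So P(outcome | do(Drug R)) is just the pooled rate for Drug R: 342/840 = 0.407.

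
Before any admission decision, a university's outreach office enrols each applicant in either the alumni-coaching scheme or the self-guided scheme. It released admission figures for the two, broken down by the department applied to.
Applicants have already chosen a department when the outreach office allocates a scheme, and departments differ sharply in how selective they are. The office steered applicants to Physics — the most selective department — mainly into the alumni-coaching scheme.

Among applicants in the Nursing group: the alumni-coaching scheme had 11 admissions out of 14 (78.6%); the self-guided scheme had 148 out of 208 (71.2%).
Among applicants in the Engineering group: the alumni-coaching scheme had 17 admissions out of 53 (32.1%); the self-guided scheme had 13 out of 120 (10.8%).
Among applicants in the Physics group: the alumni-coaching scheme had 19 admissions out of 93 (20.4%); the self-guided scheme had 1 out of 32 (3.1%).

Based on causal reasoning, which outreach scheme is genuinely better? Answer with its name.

the alumni-coaching scheme

The department-specific comparison favours the alumni-coaching scheme throughout, but the pooled figures favour the self-guided scheme. The question is whether to condition on department.
Department satisfies the back-door criterion: it is not a descendant of the outreach scheme, and it blocks the spurious path from outreach scheme to outcome. Adjusting for it (i.e., using the within-department rates) gives the causal effect.
Within each level — Nursing: 78.6% vs 71.2%; Engineering: 32.1% vs 10.8%; Physics: 20.4% vs 3.1% — the alumni-coaching scheme is higher every time.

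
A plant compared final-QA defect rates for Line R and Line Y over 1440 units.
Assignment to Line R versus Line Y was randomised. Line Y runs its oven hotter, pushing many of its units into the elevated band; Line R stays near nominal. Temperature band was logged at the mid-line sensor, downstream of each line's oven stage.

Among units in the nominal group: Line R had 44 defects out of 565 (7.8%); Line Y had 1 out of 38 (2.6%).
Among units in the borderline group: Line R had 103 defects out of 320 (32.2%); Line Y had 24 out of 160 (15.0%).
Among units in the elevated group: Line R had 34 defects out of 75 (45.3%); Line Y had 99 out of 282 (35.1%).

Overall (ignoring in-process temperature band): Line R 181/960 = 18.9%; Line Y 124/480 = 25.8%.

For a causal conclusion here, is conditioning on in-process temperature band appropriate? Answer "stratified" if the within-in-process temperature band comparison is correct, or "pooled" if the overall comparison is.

The stratified and pooled comparisons disagree (Line Y wins within each in-process temperature band; Line R wins overall), so the answer turns on the causal role of in-process temperature band.
In-process temperature band is recorded after the line and is itself shifted by it — it sits on the causal path from line to outcome. Conditioning on a mediator would strip out part of the effect we want; the pooled comparison gives the total causal effect.
Pooled: Line R 18.9% vs Line Y 25.8%; Line R is lower overall.

pooled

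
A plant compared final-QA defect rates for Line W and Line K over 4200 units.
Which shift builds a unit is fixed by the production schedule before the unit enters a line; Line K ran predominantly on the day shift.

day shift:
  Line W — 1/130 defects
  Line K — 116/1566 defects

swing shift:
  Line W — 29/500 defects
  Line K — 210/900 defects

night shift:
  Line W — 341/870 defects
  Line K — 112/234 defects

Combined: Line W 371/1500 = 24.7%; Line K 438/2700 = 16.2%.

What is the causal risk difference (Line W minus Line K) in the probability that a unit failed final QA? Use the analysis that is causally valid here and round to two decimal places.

Since shift is a pre-existing factor (not a product of the line) and it affects the outcome on its own, it is a confounder. The stratified rates, not the pooled rate, identify the causal effect.
Adjusting over the population distribution of shift: 0.404·(0.008−0.074) + 0.333·(0.058−0.233) + 0.263·(0.392−0.479) = -0.108.

-0.11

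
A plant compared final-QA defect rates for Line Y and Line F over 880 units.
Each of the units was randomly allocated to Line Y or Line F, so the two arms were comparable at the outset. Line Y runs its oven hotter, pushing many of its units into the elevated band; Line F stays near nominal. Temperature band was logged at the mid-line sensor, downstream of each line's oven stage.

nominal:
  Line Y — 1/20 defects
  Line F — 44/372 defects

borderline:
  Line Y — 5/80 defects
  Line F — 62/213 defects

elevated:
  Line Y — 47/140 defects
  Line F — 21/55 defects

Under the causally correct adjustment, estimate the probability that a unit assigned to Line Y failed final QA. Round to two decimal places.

0.22

In-process temperature band lies on the pathway line → in-process temperature band → outcome, so adjusting for it blocks the indirect effect. For the total causal effect of line, use the unadjusted pooled rates.
So P(outcome | do(Line Y)) is just the pooled rate for Line Y: 53/240 = 0.221.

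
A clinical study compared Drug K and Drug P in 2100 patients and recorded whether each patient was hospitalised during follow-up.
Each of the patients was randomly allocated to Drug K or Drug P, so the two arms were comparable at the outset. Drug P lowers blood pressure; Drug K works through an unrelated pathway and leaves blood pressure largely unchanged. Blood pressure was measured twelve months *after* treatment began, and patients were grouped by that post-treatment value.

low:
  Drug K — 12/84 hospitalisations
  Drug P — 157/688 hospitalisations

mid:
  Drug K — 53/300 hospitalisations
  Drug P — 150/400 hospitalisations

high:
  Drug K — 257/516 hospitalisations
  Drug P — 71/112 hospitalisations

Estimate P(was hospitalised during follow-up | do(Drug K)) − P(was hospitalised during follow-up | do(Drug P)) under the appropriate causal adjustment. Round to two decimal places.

+0.04

Within every blood pressure level Drug K has the lower rate, yet pooled Drug P does — Simpson's reversal.
The distribution of blood pressure is itself part of what the drug does — it is an intermediate outcome. Holding it fixed would remove that part of the effect; the total effect is the pooled difference.
The causal difference is the pooled difference: 0.358 − 0.315 = +0.043.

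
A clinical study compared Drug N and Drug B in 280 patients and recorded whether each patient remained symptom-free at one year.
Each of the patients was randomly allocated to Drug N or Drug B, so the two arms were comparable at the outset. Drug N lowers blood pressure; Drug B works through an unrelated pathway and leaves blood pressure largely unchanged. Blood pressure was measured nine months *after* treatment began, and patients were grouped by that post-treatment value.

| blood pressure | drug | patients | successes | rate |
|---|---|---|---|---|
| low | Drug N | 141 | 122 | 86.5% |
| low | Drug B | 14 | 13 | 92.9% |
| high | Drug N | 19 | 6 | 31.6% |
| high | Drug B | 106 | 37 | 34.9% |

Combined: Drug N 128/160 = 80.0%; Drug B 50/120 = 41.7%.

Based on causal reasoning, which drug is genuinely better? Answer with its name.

Drug N

Blood pressure is downstream of the drug. One should not condition on a consequence of treatment, so the overall rates are the right comparison.
Pooled: Drug N 80.0% vs Drug B 41.7%; Drug N is higher overall.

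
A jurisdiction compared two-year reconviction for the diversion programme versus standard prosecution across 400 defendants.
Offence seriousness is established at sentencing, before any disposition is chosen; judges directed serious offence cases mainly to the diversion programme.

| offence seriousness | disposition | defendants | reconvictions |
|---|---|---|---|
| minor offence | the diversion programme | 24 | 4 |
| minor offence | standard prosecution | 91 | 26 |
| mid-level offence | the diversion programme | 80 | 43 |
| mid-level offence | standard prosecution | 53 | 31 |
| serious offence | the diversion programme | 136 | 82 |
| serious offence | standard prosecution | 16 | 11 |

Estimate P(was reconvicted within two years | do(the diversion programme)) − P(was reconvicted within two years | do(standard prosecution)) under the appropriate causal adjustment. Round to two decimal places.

-0.08

the diversion programme is lower inside every offence seriousness stratum but standard prosecution is lower in aggregate. Whether to stratify depends on how offence seriousness relates to the disposition.
Offence seriousness is set before the disposition has any effect — it is not caused by the disposition — and it independently drives the outcome. That makes it a confounder, so the causal comparison is within offence seriousness levels.
Adjusting over the population distribution of offence seriousness: 0.287·(0.167−0.286) + 0.333·(0.537−0.585) + 0.380·(0.603−0.688) = -0.082.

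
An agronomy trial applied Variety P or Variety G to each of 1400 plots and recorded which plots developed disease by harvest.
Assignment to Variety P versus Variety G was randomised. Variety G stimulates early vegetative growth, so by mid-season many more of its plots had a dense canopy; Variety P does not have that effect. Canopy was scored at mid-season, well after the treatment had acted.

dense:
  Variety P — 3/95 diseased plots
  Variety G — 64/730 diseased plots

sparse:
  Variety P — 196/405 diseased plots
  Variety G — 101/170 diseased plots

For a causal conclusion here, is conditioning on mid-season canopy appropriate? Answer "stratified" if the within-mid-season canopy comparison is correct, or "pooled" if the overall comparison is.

Mid-season canopy is downstream of the variety. One should not condition on a consequence of treatment, so the overall rates are the right comparison.
Pooled: Variety P 39.8% vs Variety G 18.3%; Variety G is lower overall.

pooled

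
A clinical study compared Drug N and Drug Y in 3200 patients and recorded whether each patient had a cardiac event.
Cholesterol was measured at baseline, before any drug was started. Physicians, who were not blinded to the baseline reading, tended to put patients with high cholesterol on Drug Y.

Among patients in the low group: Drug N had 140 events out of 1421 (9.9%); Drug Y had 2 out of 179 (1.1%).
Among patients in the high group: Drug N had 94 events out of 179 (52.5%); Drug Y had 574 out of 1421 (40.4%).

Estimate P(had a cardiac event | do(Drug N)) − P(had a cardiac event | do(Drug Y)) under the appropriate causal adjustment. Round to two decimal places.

Within every cholesterol level Drug Y has the lower rate, yet pooled Drug N does — Simpson's reversal.
Nothing the drug does changes cholesterol; the imbalance is an allocation artefact. With cholesterol also predicting the outcome, the pooled figure is confounded, and the within-stratum comparison is the causal one.
Adjusting over the population distribution of cholesterol: 0.500·(0.099−0.011) + 0.500·(0.525−0.404) = +0.104.

+0.10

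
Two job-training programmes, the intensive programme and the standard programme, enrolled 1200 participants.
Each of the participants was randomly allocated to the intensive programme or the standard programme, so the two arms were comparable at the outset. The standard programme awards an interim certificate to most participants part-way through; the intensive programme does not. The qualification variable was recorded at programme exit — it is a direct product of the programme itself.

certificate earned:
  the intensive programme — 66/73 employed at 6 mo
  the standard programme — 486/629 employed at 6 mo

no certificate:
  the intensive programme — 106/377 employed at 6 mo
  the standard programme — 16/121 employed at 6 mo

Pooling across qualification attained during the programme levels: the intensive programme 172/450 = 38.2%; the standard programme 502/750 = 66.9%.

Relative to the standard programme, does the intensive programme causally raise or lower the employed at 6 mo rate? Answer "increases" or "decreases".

decreases

The distribution of qualification attained during the programme is itself part of what the programme does — it is an intermediate outcome. Holding it fixed would remove that part of the effect; the total effect is the pooled difference.
Pooled: the intensive programme 38.2% vs the standard programme 66.9%; the standard programme is higher overall.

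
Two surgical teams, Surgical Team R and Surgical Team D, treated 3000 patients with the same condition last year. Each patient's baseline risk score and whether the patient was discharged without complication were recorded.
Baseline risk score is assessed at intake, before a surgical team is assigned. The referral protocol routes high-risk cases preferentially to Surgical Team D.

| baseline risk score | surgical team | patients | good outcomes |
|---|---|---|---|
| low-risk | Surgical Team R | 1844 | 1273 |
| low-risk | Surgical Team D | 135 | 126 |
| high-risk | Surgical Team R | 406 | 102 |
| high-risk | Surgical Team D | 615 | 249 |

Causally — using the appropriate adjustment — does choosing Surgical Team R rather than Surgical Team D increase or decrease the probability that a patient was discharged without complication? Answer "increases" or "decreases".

The stratified and pooled comparisons disagree (Surgical Team D wins within each baseline risk score; Surgical Team R wins overall), so the answer turns on the causal role of baseline risk score.
Here baseline risk score is a common cause — it drives both which surgical team a case falls under and the outcome. The crude comparison mixes populations; the stratum-specific rates are the causally relevant ones.
Within each level — low-risk: 69.0% vs 93.3%; high-risk: 25.1% vs 40.5% — Surgical Team D is higher every time.

decreases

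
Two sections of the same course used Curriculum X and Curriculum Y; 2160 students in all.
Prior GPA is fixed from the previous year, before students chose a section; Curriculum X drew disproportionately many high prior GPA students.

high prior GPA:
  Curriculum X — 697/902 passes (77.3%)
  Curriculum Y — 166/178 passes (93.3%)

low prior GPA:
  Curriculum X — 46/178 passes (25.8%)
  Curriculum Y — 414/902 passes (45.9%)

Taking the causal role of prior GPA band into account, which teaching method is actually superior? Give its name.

Within every prior GPA band level Curriculum Y has the higher rate, yet pooled Curriculum X does — Simpson's reversal.
The imbalance in prior GPA band arose from how students were allocated, not from anything the teaching method did; and prior GPA band independently affects the outcome. The pooled gap is confounded — condition on prior GPA band.
Within each level — high prior GPA: 77.3% vs 93.3%; low prior GPA: 25.8% vs 45.9% — Curriculum Y is higher every time.

Curriculum Y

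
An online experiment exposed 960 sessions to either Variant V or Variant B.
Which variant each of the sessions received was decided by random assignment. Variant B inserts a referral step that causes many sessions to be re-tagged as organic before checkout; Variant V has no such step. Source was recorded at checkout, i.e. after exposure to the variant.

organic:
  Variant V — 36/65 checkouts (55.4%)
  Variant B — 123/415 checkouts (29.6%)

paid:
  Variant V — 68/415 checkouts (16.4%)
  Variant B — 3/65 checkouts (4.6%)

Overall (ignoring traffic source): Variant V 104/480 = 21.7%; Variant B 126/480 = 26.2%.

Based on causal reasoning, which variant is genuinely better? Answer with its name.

Variant V is higher inside every traffic source stratum but Variant B is higher in aggregate. Whether to stratify depends on how traffic source relates to the variant.
Because the variant influences traffic source, traffic source is a post-treatment mediator, not a confounder. Stratifying on it would bias the estimate; the causal effect is the crude pooled difference.
Pooled: Variant V 21.7% vs Variant B 26.2%; Variant B is higher overall.

Variant B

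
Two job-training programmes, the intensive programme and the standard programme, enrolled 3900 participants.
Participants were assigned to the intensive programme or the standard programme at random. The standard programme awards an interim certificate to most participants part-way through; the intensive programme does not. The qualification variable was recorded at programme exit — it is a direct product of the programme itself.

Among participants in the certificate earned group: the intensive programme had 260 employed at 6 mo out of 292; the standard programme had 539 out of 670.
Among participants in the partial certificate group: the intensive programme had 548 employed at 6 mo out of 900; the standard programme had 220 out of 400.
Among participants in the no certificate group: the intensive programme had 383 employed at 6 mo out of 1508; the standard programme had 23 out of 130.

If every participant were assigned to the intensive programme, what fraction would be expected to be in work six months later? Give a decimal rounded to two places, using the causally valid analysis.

Qualification attained during the programme lies on the pathway programme → qualification attained during the programme → outcome, so adjusting for it blocks the indirect effect. For the total causal effect of programme, use the unadjusted pooled rates.
So P(outcome | do(the intensive programme)) is just the pooled rate for the intensive programme: 1191/2700 = 0.441.

0.44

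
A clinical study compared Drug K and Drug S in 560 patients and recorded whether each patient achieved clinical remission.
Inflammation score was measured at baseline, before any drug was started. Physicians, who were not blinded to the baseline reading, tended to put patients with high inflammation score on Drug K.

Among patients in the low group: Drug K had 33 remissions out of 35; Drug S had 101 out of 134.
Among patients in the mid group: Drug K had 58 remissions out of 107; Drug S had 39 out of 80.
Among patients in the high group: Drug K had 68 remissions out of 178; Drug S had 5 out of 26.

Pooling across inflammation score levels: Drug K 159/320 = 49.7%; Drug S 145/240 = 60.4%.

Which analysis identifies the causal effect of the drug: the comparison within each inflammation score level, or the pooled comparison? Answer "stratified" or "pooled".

The stratified and pooled comparisons disagree (Drug K wins within each inflammation score; Drug S wins overall), so the answer turns on the causal role of inflammation score.
Since inflammation score is a pre-existing factor (not a product of the drug) and it affects the outcome on its own, it is a confounder. The stratified rates, not the pooled rate, identify the causal effect.
Within each level — low: 94.3% vs 75.4%; mid: 54.2% vs 48.8%; high: 38.2% vs 19.2% — Drug K is higher every time.

stratified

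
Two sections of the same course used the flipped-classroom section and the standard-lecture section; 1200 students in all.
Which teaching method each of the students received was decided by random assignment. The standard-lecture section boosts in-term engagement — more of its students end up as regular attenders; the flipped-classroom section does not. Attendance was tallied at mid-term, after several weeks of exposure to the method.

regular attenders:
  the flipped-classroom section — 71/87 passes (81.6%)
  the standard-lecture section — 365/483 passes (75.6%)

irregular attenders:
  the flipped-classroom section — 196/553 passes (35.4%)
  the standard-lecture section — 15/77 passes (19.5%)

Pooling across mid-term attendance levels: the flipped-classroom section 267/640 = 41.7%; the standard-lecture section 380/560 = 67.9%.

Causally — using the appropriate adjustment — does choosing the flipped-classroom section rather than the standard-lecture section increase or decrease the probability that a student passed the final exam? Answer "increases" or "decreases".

decreases

Within every mid-term attendance level the flipped-classroom section has the higher rate, yet pooled the standard-lecture section does — Simpson's reversal.
Mid-term attendance lies on the pathway teaching method → mid-term attendance → outcome, so adjusting for it blocks the indirect effect. For the total causal effect of teaching method, use the unadjusted pooled rates.
Pooled: the flipped-classroom section 41.7% vs the standard-lecture section 67.9%; the standard-lecture section is higher overall.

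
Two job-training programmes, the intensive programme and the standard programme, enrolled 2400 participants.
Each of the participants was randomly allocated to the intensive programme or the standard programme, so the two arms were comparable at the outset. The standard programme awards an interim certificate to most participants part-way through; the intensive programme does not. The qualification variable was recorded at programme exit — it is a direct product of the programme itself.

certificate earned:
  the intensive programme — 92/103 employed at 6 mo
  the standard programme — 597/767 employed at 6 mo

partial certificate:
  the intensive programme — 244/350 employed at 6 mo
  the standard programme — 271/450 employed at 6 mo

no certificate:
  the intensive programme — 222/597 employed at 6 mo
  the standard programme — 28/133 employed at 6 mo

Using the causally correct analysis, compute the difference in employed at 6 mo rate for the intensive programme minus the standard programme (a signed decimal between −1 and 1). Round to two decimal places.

-0.13

The stratified and pooled comparisons disagree (the intensive programme wins within each qualification attained during the programme; the standard programme wins overall), so the answer turns on the causal role of qualification attained during the programme.
Qualification attained during the programme is recorded after the programme and is itself shifted by it — it sits on the causal path from programme to outcome. Conditioning on a mediator would strip out part of the effect we want; the pooled comparison gives the total causal effect.
The causal difference is the pooled difference: 0.531 − 0.664 = -0.132.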